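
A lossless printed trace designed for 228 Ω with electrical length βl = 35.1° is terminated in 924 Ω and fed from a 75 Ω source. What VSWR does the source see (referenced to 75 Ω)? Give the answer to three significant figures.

VSWR ≈ 8.88

tan(βl) = 0.703
Z_in = Z_0·(Z_L + jZ_0·tanβl)/(Z_0 + jZ_L·tanβl) = 151 − j271 Ω
Γ_s = (Z_in − Z_s)/(Z_in + Z_s) = (76.5 − j271)/(226 − j271), |Γ_s| = 0.798
VSWR = (1 + |Γ_s|)/(1 − |Γ_s|)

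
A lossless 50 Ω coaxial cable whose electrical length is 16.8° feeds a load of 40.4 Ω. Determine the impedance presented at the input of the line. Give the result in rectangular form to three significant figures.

tan(βl) = tan(16.8°) = 0.302
Z_in = Z_0·(Z_L + jZ_0·tanβl)/(Z_0 + jZ_L·tanβl)
     = 50·(40.4 + j15.1)/(50 + j12.2)

Z_in ≈ 41.6 + j4.95 Ω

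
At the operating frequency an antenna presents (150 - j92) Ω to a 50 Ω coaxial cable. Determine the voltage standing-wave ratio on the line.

Γ = (Z_L − Z_0)/(Z_L + Z_0) = (100 − j92)/(200 − j92)
|Γ| = 136/220 = 0.617
VSWR = (1 + |Γ|)/(1 − |Γ|) = 1.62/0.383

VSWR ≈ 4.23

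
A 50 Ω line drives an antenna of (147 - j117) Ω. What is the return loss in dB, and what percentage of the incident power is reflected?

Γ = (97 − j117)/(197 − j117), |Γ| = 0.663
RL = −20·log₁₀(0.663) = 3.57 dB
P_refl/P_inc = |Γ|² = 0.44

RL ≈ 3.57 dB; 44% of incident power reflected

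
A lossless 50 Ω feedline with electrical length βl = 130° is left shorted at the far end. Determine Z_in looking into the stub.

Z_in ≈ −j59.6 Ω

tan(βl) = -1.19
For a shorted stub, Z_in = jZ_0·tan(βl)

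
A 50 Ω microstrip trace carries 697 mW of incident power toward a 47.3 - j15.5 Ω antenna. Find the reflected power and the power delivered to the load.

|Γ| = |(-2.7 − j15.5)/(97.3 − j15.5)| = 0.16
|Γ|² = 0.0255
P_refl = |Γ|²·P_inc = 17.8 mW, P_del = (1 − |Γ|²)·P_inc = 679 mW

P_reflected ≈ 17.8 mW; P_delivered ≈ 679 mW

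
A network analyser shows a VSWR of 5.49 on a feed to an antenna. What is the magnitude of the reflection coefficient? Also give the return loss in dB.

|Γ| ≈ 0.692; return loss ≈ 3.2 dB

|Γ| = (S − 1)/(S + 1) = (5.49 − 1)/(5.49 + 1) = 4.49/6.49
RL = −20·log₁₀|Γ| = −20·log₁₀(0.692)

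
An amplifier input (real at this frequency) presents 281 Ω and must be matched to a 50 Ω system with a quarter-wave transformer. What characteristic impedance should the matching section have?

Z_qwt ≈ 119 Ω

Z_qwt = √(Z_0·R_L) = √(50 × 281) = √14050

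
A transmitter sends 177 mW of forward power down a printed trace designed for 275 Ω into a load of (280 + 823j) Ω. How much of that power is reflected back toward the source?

P_reflected ≈ 122 mW

|Γ| = |(5 + j823)/(555 + j823)| = 0.829
|Γ|² = 0.687
P_refl = |Γ|²·P_inc = 122 mW, P_del = (1 − |Γ|²)·P_inc = 55.3 mW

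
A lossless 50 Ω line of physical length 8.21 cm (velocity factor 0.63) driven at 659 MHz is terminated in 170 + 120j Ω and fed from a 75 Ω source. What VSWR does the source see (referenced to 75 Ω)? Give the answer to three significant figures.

VSWR ≈ 7.76

λ = v/f = 0.63·c / 659 MHz = 0.287 m
βl = 2π·l/λ = 2π × 0.286 = 103°
tan(βl) = -4.31
Z_in = Z_0·(Z_L + jZ_0·tanβl)/(Z_0 + jZ_L·tanβl) = 9.69 + j4.09 Ω
Γ_s = (Z_in − Z_s)/(Z_in + Z_s) = (-65.3 + j4.09)/(84.7 + j4.09), |Γ_s| = 0.772
VSWR = (1 + |Γ_s|)/(1 − |Γ_s|)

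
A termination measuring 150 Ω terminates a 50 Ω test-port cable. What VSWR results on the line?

Γ = (150 − 50)/(150 + 50) = 0.5
VSWR = (1 + 0.5)/(1 − 0.5)

VSWR ≈ 3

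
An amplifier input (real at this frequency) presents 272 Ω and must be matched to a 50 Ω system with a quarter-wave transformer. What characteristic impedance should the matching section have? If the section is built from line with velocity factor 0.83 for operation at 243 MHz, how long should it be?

Z_qwt ≈ 117 Ω; length ≈ 25.6 cm

Z_qwt = √(Z_0·R_L) = √(50 × 272) = √13600
λ = 0.83·c/f = 1.02 m, so l = λ/4 = 0.256 m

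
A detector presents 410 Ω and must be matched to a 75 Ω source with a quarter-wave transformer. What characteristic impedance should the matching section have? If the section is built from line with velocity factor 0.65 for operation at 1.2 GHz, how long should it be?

Z_qwt ≈ 175 Ω; length ≈ 4.06 cm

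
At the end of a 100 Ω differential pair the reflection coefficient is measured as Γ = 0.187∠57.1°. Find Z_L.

Z_L = Z_0·(1 + Γ)/(1 − Γ) = 100·(1.1 + j0.157)/(0.898 − j0.157)

Z_L ≈ 116 + j37.8 Ω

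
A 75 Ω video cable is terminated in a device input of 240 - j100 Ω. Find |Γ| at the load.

Γ = (Z_L − Z_0)/(Z_L + Z_0) = (165 − j100)/(315 − j100)
|Γ| = 193/330

|Γ| ≈ 0.584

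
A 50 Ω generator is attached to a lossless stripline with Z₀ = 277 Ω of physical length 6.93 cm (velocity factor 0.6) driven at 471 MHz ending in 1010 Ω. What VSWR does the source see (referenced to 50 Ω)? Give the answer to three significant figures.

VSWR ≈ 5.14

λ = v/f = 0.6·c / 471 MHz = 0.382 m
βl = 2π·l/λ = 2π × 0.181 = 65.3°
tan(βl) = 2.17
Z_in = Z_0·(Z_L + jZ_0·tanβl)/(Z_0 + jZ_L·tanβl) = 90.6 − j116 Ω
Γ_s = (Z_in − Z_s)/(Z_in + Z_s) = (40.6 − j116)/(141 − j116), |Γ_s| = 0.674
VSWR = (1 + |Γ_s|)/(1 − |Γ_s|)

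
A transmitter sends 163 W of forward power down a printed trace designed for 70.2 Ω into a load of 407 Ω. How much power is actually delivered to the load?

P_delivered ≈ 81.8 W

Γ = (407 − 70.2)/(407 + 70.2) = 0.706
|Γ|² = 0.498
P_refl = |Γ|²·P_inc = 81.2 W, P_del = (1 − |Γ|²)·P_inc = 81.8 W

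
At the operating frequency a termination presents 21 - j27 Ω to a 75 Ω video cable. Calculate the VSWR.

VSWR ≈ 4.07

Γ = (Z_L − Z_0)/(Z_L + Z_0) = (-54 − j27)/(96 − j27)
|Γ| = 60.4/99.7 = 0.605
VSWR = (1 + |Γ|)/(1 − |Γ|) = 1.61/0.395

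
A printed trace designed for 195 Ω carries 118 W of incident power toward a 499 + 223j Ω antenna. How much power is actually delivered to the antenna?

|Γ| = |(304 + j223)/(694 + j223)| = 0.517
|Γ|² = 0.268
P_refl = |Γ|²·P_inc = 31.6 W, P_del = (1 − |Γ|²)·P_inc = 86.4 W

P_delivered ≈ 86.4 W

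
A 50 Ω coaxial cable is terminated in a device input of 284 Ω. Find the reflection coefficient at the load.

Γ = (Z_L − Z_0)/(Z_L + Z_0) = (284 − 50)/(284 + 50) = 234/334

Γ = 0.701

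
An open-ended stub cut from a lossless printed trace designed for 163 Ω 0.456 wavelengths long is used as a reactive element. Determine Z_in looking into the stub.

βl = 2π × 0.456 = 164°
tan(βl) = -0.284
For an open-ended stub, Z_in = −jZ_0·cot(βl) = −jZ_0/tan(βl)

Z_in ≈ +j574 Ω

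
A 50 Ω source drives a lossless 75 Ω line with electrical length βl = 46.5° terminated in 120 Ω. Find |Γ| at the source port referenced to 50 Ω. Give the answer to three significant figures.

|Γ| ≈ 0.298

tan(βl) = 1.05
Z_in = Z_0·(Z_L + jZ_0·tanβl)/(Z_0 + jZ_L·tanβl) = 65.9 − j32.1 Ω
Γ_s = (Z_in − Z_s)/(Z_in + Z_s) = (15.9 − j32.1)/(116 − j32.1), |Γ_s| = 0.298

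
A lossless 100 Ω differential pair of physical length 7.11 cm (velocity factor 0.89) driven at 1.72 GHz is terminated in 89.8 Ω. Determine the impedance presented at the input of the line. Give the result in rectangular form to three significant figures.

Z_in ≈ 91 − j4.94 Ω

λ = v/f = 0.89·c / 1.72 GHz = 0.155 m
βl = 2π·l/λ = 2π × 0.458 = 165°
tan(βl) = tan(165°) = -0.27
Z_in = Z_0·(Z_L + jZ_0·tanβl)/(Z_0 + jZ_L·tanβl)
     = 100·(89.8 − j27)/(100 − j24.2)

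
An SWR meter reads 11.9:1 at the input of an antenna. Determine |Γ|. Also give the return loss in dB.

|Γ| ≈ 0.845; return loss ≈ 1.46 dB

|Γ| = (S − 1)/(S + 1) = (11.9 − 1)/(11.9 + 1) = 10.9/12.9
RL = −20·log₁₀|Γ| = −20·log₁₀(0.845)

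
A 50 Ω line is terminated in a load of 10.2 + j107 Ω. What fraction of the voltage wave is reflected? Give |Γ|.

|Γ| ≈ 0.93

Γ = (Z_L − Z_0)/(Z_L + Z_0) = (-39.8 + j107)/(60.2 + j107)
|Γ| = 114/123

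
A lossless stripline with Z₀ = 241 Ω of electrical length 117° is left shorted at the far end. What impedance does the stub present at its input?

tan(βl) = -1.96
For a shorted stub, Z_in = jZ_0·tan(βl)

Z_in ≈ −j473 Ω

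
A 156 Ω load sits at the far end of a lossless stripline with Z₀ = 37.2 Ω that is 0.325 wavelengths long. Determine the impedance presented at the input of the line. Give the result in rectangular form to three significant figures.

Z_in ≈ 11 + j17.6 Ω

βl = 2π × 0.325 = 117°
tan(βl) = tan(117°) = -1.96
Z_in = Z_0·(Z_L + jZ_0·tanβl)/(Z_0 + jZ_L·tanβl)
     = 37.2·(156 − j73)/(37.2 − j306)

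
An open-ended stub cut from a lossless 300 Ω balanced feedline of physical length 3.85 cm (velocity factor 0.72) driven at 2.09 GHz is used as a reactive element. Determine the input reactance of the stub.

λ = v/f = 0.72·c / 2.09 GHz = 0.103 m
βl = 2π·l/λ = 2π × 0.373 = 134°
tan(βl) = -1.03
For an open-ended stub, Z_in = −jZ_0·cot(βl) = −jZ_0/tan(βl)

X_in ≈ 291 Ω (inductive)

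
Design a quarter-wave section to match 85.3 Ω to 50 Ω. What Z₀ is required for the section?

Z_qwt ≈ 65.3 Ω

Z_qwt = √(Z_0·R_L) = √(50 × 85.3) = √4265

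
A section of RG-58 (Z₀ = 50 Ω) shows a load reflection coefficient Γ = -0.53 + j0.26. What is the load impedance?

Z_L = Z_0·(1 + Γ)/(1 − Γ) = 50·(0.47 + j0.26)/(1.53 − j0.26)

Z_L ≈ 13.5 + j10.8 Ω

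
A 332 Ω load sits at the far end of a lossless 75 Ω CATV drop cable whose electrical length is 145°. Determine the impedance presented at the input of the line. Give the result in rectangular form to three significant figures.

Z_in ≈ 46.6 + j92.1 Ω

tan(βl) = tan(145°) = -0.7
Z_in = Z_0·(Z_L + jZ_0·tanβl)/(Z_0 + jZ_L·tanβl)
     = 75·(332 − j52.5)/(75 − j232)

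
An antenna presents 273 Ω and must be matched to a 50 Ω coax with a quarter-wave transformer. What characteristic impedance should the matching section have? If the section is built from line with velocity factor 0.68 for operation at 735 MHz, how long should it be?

Z_qwt = √(Z_0·R_L) = √(50 × 273) = √13650
λ = 0.68·c/f = 0.278 m, so l = λ/4 = 0.0694 m

Z_qwt ≈ 117 Ω; length ≈ 6.94 cm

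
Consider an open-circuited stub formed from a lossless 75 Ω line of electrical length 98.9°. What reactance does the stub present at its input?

tan(βl) = -6.39
For an open-circuited stub, Z_in = −jZ_0·cot(βl) = −jZ_0/tan(βl)

X_in ≈ 11.7 Ω (inductive)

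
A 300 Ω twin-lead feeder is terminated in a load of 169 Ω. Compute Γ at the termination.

Γ = (Z_L − Z_0)/(Z_L + Z_0) = (169 − 300)/(169 + 300) = -131/469

Γ = -0.279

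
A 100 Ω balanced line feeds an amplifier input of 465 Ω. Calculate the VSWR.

VSWR ≈ 4.65

Γ = (465 − 100)/(465 + 100) = 0.646
VSWR = (1 + 0.646)/(1 − 0.646)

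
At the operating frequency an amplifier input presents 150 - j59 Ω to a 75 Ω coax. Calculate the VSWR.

VSWR ≈ 2.39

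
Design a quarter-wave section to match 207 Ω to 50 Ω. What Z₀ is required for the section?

Z_qwt = √(Z_0·R_L) = √(50 × 207) = √10350

Z_qwt ≈ 102 Ω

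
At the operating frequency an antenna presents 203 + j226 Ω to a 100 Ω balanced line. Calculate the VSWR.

Γ = (Z_L − Z_0)/(Z_L + Z_0) = (103 + j226)/(303 + j226)
|Γ| = 248/378 = 0.657
VSWR = (1 + |Γ|)/(1 − |Γ|) = 1.66/0.343

VSWR ≈ 4.83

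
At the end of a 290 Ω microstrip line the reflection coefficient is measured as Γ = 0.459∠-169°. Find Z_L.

Z_L ≈ 108 − j24.1 Ω

Z_L = Z_0·(1 + Γ)/(1 − Γ) = 290·(0.549 − j0.0876)/(1.45 + j0.0876)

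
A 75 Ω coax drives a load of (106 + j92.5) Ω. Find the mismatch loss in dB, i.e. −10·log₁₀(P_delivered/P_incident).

mismatch loss ≈ 1.14 dB

Γ = (31 + j92.5)/(181 + j92.5), |Γ| = 0.48
|Γ|² = 0.23, so P_del/P_inc = 1 − |Γ|² = 0.77
ML = −10·log₁₀(1 − |Γ|²)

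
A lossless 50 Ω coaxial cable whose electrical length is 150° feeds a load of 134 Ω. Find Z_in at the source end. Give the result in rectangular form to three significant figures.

Z_in ≈ 52.6 + j52.6 Ω

tan(βl) = tan(150°) = -0.577
Z_in = Z_0·(Z_L + jZ_0·tanβl)/(Z_0 + jZ_L·tanβl)
     = 50·(134 − j28.9)/(50 − j77.4)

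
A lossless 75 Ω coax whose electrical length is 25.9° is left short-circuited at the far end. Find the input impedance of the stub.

Z_in ≈ +j36.4 Ω

tan(βl) = 0.486
For a short-circuited stub, Z_in = jZ_0·tan(βl)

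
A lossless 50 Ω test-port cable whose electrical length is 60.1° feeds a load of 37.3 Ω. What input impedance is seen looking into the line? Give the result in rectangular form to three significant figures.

tan(βl) = tan(60.1°) = 1.74
Z_in = Z_0·(Z_L + jZ_0·tanβl)/(Z_0 + jZ_L·tanβl)
     = 50·(37.3 + j87)/(50 + j64.9)

Z_in ≈ 55.9 + j14.4 Ω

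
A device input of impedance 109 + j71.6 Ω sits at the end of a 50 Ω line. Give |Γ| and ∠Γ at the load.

Γ ≈ 0.532 ∠ 26.3°

Γ = (Z_L − Z_0)/(Z_L + Z_0) = (59 + j71.6)/(159 + j71.6)
|Γ| = 92.8/174 = 0.532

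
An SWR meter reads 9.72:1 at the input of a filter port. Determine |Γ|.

|Γ| ≈ 0.813

|Γ| = (S − 1)/(S + 1) = (9.72 − 1)/(9.72 + 1) = 8.72/10.7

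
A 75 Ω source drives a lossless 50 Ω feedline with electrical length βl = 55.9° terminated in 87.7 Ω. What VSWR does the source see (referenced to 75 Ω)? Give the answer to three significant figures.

VSWR ≈ 2.26

tan(βl) = 1.48
Z_in = Z_0·(Z_L + jZ_0·tanβl)/(Z_0 + jZ_L·tanβl) = 36.2 − j19.9 Ω
Γ_s = (Z_in − Z_s)/(Z_in + Z_s) = (-38.8 − j19.9)/(111 − j19.9), |Γ_s| = 0.386
VSWR = (1 + |Γ_s|)/(1 − |Γ_s|)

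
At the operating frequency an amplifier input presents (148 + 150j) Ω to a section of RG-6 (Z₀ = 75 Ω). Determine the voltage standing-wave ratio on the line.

Γ = (Z_L − Z_0)/(Z_L + Z_0) = (73 + j150)/(223 + j150)
|Γ| = 167/269 = 0.621
VSWR = (1 + |Γ|)/(1 − |Γ|) = 1.62/0.379

VSWR ≈ 4.27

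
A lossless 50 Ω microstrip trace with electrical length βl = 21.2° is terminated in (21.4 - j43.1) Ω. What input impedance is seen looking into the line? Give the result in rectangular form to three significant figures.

tan(βl) = tan(21.2°) = 0.388
Z_in = Z_0·(Z_L + jZ_0·tanβl)/(Z_0 + jZ_L·tanβl)
     = 50·(21.4 − j23.7)/(66.7 + j8.3)

Z_in ≈ 13.6 − j19.5 Ω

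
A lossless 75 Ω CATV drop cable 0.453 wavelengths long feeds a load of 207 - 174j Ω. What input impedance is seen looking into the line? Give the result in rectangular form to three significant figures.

βl = 2π × 0.453 = 163°
tan(βl) = tan(163°) = -0.304
Z_in = Z_0·(Z_L + jZ_0·tanβl)/(Z_0 + jZ_L·tanβl)
     = 75·(207 − j197)/(22.1 − j63)

Z_in ≈ 286 + j146 Ω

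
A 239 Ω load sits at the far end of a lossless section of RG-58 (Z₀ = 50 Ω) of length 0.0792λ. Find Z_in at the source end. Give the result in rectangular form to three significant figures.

βl = 2π × 0.0792 = 28.5°
tan(βl) = tan(28.5°) = 0.543
Z_in = Z_0·(Z_L + jZ_0·tanβl)/(Z_0 + jZ_L·tanβl)
     = 50·(239 + j27.2)/(50 + j130)

Z_in ≈ 40 − j76.6 Ω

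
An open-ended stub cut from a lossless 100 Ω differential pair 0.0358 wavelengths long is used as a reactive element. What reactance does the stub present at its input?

X_in ≈ -437 Ω (capacitive)

βl = 2π × 0.0358 = 12.9°
tan(βl) = 0.229
For an open-ended stub, Z_in = −jZ_0·cot(βl) = −jZ_0/tan(βl)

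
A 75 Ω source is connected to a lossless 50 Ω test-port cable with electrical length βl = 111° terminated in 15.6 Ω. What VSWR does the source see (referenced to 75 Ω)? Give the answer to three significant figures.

VSWR ≈ 2.52

tan(βl) = -2.61
Z_in = Z_0·(Z_L + jZ_0·tanβl)/(Z_0 + jZ_L·tanβl) = 73.1 − j70.8 Ω
Γ_s = (Z_in − Z_s)/(Z_in + Z_s) = (-1.85 − j70.8)/(148 − j70.8), |Γ_s| = 0.431
VSWR = (1 + |Γ_s|)/(1 − |Γ_s|)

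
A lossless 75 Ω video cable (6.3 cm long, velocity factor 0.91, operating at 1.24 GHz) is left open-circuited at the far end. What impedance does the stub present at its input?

Z_in ≈ +j17.3 Ω

λ = v/f = 0.91·c / 1.24 GHz = 0.22 m
βl = 2π·l/λ = 2π × 0.286 = 103°
tan(βl) = -4.33
For an open-circuited stub, Z_in = −jZ_0·cot(βl) = −jZ_0/tan(βl)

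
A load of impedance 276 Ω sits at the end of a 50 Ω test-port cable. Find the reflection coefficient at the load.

Γ = (Z_L − Z_0)/(Z_L + Z_0) = (276 − 50)/(276 + 50) = 226/326

Γ = 0.693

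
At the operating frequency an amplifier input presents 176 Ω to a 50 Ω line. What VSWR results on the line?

VSWR ≈ 3.52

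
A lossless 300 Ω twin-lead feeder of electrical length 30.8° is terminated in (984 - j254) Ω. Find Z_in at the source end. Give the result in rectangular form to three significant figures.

Z_in ≈ 219 − j335 Ω

tan(βl) = tan(30.8°) = 0.596
Z_in = Z_0·(Z_L + jZ_0·tanβl)/(Z_0 + jZ_L·tanβl)
     = 300·(984 − j75.2)/(451 + j587)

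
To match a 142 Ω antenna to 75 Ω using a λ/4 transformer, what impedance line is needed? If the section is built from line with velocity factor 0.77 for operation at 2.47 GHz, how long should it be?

Z_qwt = √(Z_0·R_L) = √(75 × 142) = √10650
λ = 0.77·c/f = 0.0935 m, so l = λ/4 = 0.0234 m

Z_qwt ≈ 103 Ω; length ≈ 2.34 cm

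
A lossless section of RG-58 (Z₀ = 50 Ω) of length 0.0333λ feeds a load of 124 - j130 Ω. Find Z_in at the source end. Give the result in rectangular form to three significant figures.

Z_in ≈ 48.2 − j93.3 Ω

βl = 2π × 0.0333 = 12°
tan(βl) = tan(12°) = 0.212
Z_in = Z_0·(Z_L + jZ_0·tanβl)/(Z_0 + jZ_L·tanβl)
     = 50·(124 − j119)/(77.6 + j26.3)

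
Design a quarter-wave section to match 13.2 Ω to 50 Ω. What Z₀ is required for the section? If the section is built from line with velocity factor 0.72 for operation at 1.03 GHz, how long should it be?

Z_qwt = √(Z_0·R_L) = √(50 × 13.2) = √660
λ = 0.72·c/f = 0.21 m, so l = λ/4 = 0.0524 m

Z_qwt ≈ 25.7 Ω; length ≈ 5.24 cm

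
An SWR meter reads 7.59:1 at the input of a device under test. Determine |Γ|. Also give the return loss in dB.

|Γ| ≈ 0.767; return loss ≈ 2.3 dB

|Γ| = (S − 1)/(S + 1) = (7.59 − 1)/(7.59 + 1) = 6.59/8.59
RL = −20·log₁₀|Γ| = −20·log₁₀(0.767)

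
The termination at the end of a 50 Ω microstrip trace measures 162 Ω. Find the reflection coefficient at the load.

Γ = 0.528

Γ = (Z_L − Z_0)/(Z_L + Z_0) = (162 − 50)/(162 + 50) = 112/212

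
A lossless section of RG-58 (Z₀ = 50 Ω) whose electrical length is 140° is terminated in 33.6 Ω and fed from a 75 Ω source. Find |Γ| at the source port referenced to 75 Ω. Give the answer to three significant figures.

tan(βl) = -0.839
Z_in = Z_0·(Z_L + jZ_0·tanβl)/(Z_0 + jZ_L·tanβl) = 43.4 − j17.5 Ω
Γ_s = (Z_in − Z_s)/(Z_in + Z_s) = (-31.6 − j17.5)/(118 − j17.5), |Γ_s| = 0.301

|Γ| ≈ 0.301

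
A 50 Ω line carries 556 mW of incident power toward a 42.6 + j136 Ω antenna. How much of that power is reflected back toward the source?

|Γ| = |(-7.4 + j136)/(92.6 + j136)| = 0.828
|Γ|² = 0.685
P_refl = |Γ|²·P_inc = 381 mW, P_del = (1 − |Γ|²)·P_inc = 175 mW

P_reflected ≈ 381 mW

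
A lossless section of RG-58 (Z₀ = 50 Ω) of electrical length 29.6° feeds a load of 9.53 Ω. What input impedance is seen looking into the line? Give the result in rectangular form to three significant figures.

tan(βl) = tan(29.6°) = 0.568
Z_in = Z_0·(Z_L + jZ_0·tanβl)/(Z_0 + jZ_L·tanβl)
     = 50·(9.53 + j28.4)/(50 + j5.41)

Z_in ≈ 12.5 + j27.1 Ω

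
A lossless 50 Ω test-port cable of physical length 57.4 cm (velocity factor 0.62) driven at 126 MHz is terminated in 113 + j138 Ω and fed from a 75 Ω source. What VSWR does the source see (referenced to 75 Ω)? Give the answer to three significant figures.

λ = v/f = 0.62·c / 126 MHz = 1.48 m
βl = 2π·l/λ = 2π × 0.389 = 140°
tan(βl) = -0.84
Z_in = Z_0·(Z_L + jZ_0·tanβl)/(Z_0 + jZ_L·tanβl) = 13.2 + j36.5 Ω
Γ_s = (Z_in − Z_s)/(Z_in + Z_s) = (-61.8 + j36.5)/(88.2 + j36.5), |Γ_s| = 0.752
VSWR = (1 + |Γ_s|)/(1 − |Γ_s|)

VSWR ≈ 7.07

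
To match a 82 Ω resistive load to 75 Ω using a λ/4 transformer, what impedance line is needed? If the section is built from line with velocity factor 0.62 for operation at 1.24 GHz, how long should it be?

Z_qwt ≈ 78.4 Ω; length ≈ 3.75 cm

Z_qwt = √(Z_0·R_L) = √(75 × 82) = √6150
λ = 0.62·c/f = 0.15 m, so l = λ/4 = 0.0375 m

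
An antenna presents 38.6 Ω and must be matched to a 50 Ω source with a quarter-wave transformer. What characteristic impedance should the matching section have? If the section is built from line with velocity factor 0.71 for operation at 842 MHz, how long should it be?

Z_qwt ≈ 43.9 Ω; length ≈ 6.32 cm

Z_qwt = √(Z_0·R_L) = √(50 × 38.6) = √1930
λ = 0.71·c/f = 0.253 m, so l = λ/4 = 0.0632 m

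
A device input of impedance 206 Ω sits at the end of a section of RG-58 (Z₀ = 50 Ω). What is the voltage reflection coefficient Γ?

Γ = (Z_L − Z_0)/(Z_L + Z_0) = (206 − 50)/(206 + 50) = 156/256

Γ = 0.609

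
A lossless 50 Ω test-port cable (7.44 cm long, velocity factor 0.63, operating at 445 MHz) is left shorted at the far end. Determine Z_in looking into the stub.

λ = v/f = 0.63·c / 445 MHz = 0.425 m
βl = 2π·l/λ = 2π × 0.175 = 63.1°
tan(βl) = 1.97
For a shorted stub, Z_in = jZ_0·tan(βl)

Z_in ≈ +j98.4 Ω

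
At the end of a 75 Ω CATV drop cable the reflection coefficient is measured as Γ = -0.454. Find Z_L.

Z_L = Z_0·(1 + Γ)/(1 − Γ) = 75·(0.546)/(1.45)

Z_L ≈ 28.2 Ω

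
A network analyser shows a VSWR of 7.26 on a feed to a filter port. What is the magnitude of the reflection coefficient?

|Γ| = (S − 1)/(S + 1) = (7.26 − 1)/(7.26 + 1) = 6.26/8.26

|Γ| ≈ 0.758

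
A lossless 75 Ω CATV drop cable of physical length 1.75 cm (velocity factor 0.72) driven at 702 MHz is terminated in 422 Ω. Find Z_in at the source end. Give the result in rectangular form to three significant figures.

Z_in ≈ 88.8 − j159 Ω

λ = v/f = 0.72·c / 702 MHz = 0.308 m
βl = 2π·l/λ = 2π × 0.0569 = 20.5°
tan(βl) = tan(20.5°) = 0.373
Z_in = Z_0·(Z_L + jZ_0·tanβl)/(Z_0 + jZ_L·tanβl)
     = 75·(422 + j28)/(75 + j158)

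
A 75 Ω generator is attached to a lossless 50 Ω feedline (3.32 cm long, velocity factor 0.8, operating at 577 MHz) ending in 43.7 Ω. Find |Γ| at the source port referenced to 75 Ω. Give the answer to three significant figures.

|Γ| ≈ 0.241

λ = v/f = 0.8·c / 577 MHz = 0.416 m
βl = 2π·l/λ = 2π × 0.0798 = 28.7°
tan(βl) = 0.548
Z_in = Z_0·(Z_L + jZ_0·tanβl)/(Z_0 + jZ_L·tanβl) = 46.2 + j5.26 Ω
Γ_s = (Z_in − Z_s)/(Z_in + Z_s) = (-28.8 + j5.26)/(121 + j5.26), |Γ_s| = 0.241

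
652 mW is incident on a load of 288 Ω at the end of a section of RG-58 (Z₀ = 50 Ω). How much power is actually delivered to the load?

P_delivered ≈ 329 mW

Γ = (288 − 50)/(288 + 50) = 0.704
|Γ|² = 0.496
P_refl = |Γ|²·P_inc = 323 mW, P_del = (1 − |Γ|²)·P_inc = 329 mW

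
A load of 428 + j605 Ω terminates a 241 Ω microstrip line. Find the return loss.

Γ = (187 + j605)/(669 + j605), |Γ| = 0.702
RL = −20·log₁₀|Γ| = −20·log₁₀(0.702)

RL ≈ 3.07 dB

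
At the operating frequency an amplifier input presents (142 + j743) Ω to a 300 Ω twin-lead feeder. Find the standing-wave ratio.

VSWR ≈ 15.5

Γ = (Z_L − Z_0)/(Z_L + Z_0) = (-158 + j743)/(442 + j743)
|Γ| = 760/865 = 0.879
VSWR = (1 + |Γ|)/(1 − |Γ|) = 1.88/0.121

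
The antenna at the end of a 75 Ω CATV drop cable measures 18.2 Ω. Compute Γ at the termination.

Γ = -0.609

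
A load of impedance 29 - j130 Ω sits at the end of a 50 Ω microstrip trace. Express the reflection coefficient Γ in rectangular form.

Γ ≈ 0.659 − j0.562

Γ = (Z_L − Z_0)/(Z_L + Z_0) = (-21 − j130)/(79 − j130)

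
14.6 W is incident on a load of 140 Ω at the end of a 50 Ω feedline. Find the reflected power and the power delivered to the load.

Γ = (140 − 50)/(140 + 50) = 0.474
|Γ|² = 0.224
P_refl = |Γ|²·P_inc = 3.28 W, P_del = (1 − |Γ|²)·P_inc = 11.3 W

P_reflected ≈ 3.28 W; P_delivered ≈ 11.3 W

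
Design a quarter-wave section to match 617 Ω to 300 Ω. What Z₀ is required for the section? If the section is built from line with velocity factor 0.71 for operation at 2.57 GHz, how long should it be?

Z_qwt ≈ 430 Ω; length ≈ 2.07 cm

Z_qwt = √(Z_0·R_L) = √(300 × 617) = √185100
λ = 0.71·c/f = 0.0829 m, so l = λ/4 = 0.0207 m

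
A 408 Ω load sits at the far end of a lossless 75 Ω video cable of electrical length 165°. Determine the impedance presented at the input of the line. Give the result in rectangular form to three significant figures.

tan(βl) = tan(165°) = -0.268
Z_in = Z_0·(Z_L + jZ_0·tanβl)/(Z_0 + jZ_L·tanβl)
     = 75·(408 − j20.1)/(75 − j109)

Z_in ≈ 140 + j184 Ω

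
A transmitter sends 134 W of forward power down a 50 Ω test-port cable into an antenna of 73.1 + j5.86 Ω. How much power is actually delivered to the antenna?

P_delivered ≈ 129 W

|Γ| = |(23.1 + j5.86)/(123.1 + j5.86)| = 0.193
|Γ|² = 0.0374
P_refl = |Γ|²·P_inc = 5.01 W, P_del = (1 − |Γ|²)·P_inc = 129 W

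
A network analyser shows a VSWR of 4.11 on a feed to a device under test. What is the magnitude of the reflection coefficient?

|Γ| ≈ 0.609

|Γ| = (S − 1)/(S + 1) = (4.11 − 1)/(4.11 + 1) = 3.11/5.11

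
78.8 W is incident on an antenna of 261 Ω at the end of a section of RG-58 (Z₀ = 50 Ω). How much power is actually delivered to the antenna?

Γ = (261 − 50)/(261 + 50) = 0.678
|Γ|² = 0.46
P_refl = |Γ|²·P_inc = 36.3 W, P_del = (1 − |Γ|²)·P_inc = 42.5 W

P_delivered ≈ 42.5 W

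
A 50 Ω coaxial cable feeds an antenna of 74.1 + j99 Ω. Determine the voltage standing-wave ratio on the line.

VSWR ≈ 4.58

Γ = (Z_L − Z_0)/(Z_L + Z_0) = (24.1 + j99)/(124.1 + j99)
|Γ| = 102/159 = 0.642
VSWR = (1 + |Γ|)/(1 − |Γ|) = 1.64/0.358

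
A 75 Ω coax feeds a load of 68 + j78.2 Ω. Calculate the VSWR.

VSWR ≈ 2.86

Γ = (Z_L − Z_0)/(Z_L + Z_0) = (-7 + j78.2)/(143 + j78.2)
|Γ| = 78.5/163 = 0.482
VSWR = (1 + |Γ|)/(1 − |Γ|) = 1.48/0.518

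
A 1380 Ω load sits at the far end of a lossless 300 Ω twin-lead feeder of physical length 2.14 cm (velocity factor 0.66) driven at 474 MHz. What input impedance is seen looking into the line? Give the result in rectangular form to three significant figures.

Z_in ≈ 457 − j601 Ω

λ = v/f = 0.66·c / 474 MHz = 0.418 m
βl = 2π·l/λ = 2π × 0.0512 = 18.4°
tan(βl) = tan(18.4°) = 0.333
Z_in = Z_0·(Z_L + jZ_0·tanβl)/(Z_0 + jZ_L·tanβl)
     = 300·(1380 + j100)/(300 + j460)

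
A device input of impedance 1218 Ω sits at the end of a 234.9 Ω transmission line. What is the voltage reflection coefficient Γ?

Γ = (Z_L − Z_0)/(Z_L + Z_0) = (1218 − 234.9)/(1218 + 234.9) = 983.1/1453

Γ = 0.677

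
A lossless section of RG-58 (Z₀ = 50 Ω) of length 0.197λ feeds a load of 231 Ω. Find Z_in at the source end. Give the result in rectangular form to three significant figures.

βl = 2π × 0.197 = 70.9°
tan(βl) = tan(70.9°) = 2.89
Z_in = Z_0·(Z_L + jZ_0·tanβl)/(Z_0 + jZ_L·tanβl)
     = 50·(231 + j145)/(50 + j668)

Z_in ≈ 12 − j16.4 Ω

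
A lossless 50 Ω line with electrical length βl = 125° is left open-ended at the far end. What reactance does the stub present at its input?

X_in ≈ 35 Ω (inductive)

tan(βl) = -1.43
For an open-ended stub, Z_in = −jZ_0·cot(βl) = −jZ_0/tan(βl)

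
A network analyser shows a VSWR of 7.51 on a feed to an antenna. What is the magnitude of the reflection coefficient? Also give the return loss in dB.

|Γ| ≈ 0.765; return loss ≈ 2.33 dB

|Γ| = (S − 1)/(S + 1) = (7.51 − 1)/(7.51 + 1) = 6.51/8.51
RL = −20·log₁₀|Γ| = −20·log₁₀(0.765)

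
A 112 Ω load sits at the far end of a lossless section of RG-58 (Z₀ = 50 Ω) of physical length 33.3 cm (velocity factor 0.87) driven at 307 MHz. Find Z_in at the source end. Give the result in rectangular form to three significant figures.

λ = v/f = 0.87·c / 307 MHz = 0.85 m
βl = 2π·l/λ = 2π × 0.392 = 141°
tan(βl) = tan(141°) = -0.81
Z_in = Z_0·(Z_L + jZ_0·tanβl)/(Z_0 + jZ_L·tanβl)
     = 50·(112 − j40.5)/(50 − j90.7)

Z_in ≈ 43.2 + j37.9 Ω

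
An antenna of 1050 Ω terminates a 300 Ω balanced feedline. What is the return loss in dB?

RL ≈ 5.11 dB

Γ = (1050 − 300)/(1050 + 300) = 0.556
RL = −20·log₁₀|Γ| = −20·log₁₀(0.556)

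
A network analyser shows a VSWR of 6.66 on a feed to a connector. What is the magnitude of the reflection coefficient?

|Γ| ≈ 0.739

|Γ| = (S − 1)/(S + 1) = (6.66 − 1)/(6.66 + 1) = 5.66/7.66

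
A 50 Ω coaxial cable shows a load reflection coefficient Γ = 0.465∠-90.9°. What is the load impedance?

Z_L ≈ 31.8 − j37.8 Ω

Z_L = Z_0·(1 + Γ)/(1 − Γ) = 50·(0.993 − j0.465)/(1.01 + j0.465)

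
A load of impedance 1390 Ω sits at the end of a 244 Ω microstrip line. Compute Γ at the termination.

Γ = 0.701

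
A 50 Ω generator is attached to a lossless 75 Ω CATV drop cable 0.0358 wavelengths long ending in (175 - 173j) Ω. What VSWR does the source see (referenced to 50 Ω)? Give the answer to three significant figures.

VSWR ≈ 6.52

βl = 2π × 0.0358 = 12.9°
tan(βl) = 0.229
Z_in = Z_0·(Z_L + jZ_0·tanβl)/(Z_0 + jZ_L·tanβl) = 70.3 − j127 Ω
Γ_s = (Z_in − Z_s)/(Z_in + Z_s) = (20.3 − j127)/(120 − j127), |Γ_s| = 0.734
VSWR = (1 + |Γ_s|)/(1 − |Γ_s|)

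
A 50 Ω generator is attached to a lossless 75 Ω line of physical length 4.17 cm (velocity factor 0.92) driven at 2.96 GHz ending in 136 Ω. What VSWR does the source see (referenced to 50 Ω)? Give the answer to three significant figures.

λ = v/f = 0.92·c / 2.96 GHz = 0.0932 m
βl = 2π·l/λ = 2π × 0.447 = 161°
tan(βl) = -0.344
Z_in = Z_0·(Z_L + jZ_0·tanβl)/(Z_0 + jZ_L·tanβl) = 109 + j42.5 Ω
Γ_s = (Z_in − Z_s)/(Z_in + Z_s) = (59.4 + j42.5)/(159 + j42.5), |Γ_s| = 0.443
VSWR = (1 + |Γ_s|)/(1 − |Γ_s|)

VSWR ≈ 2.59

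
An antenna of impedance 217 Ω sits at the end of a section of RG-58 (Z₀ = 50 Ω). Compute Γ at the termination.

Γ = (Z_L − Z_0)/(Z_L + Z_0) = (217 − 50)/(217 + 50) = 167/267

Γ = 0.625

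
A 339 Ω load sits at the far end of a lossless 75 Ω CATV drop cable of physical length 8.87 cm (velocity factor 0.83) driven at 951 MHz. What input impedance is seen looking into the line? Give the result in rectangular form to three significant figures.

λ = v/f = 0.83·c / 951 MHz = 0.262 m
βl = 2π·l/λ = 2π × 0.339 = 122°
tan(βl) = tan(122°) = -1.6
Z_in = Z_0·(Z_L + jZ_0·tanβl)/(Z_0 + jZ_L·tanβl)
     = 75·(339 − j120)/(75 − j543)

Z_in ≈ 22.6 + j43.7 Ω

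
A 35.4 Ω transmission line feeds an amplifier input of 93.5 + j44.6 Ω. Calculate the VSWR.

VSWR ≈ 3.32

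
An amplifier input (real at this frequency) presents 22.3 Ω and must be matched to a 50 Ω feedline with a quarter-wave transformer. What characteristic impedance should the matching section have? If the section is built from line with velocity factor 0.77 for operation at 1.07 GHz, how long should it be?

Z_qwt = √(Z_0·R_L) = √(50 × 22.3) = √1115
λ = 0.77·c/f = 0.216 m, so l = λ/4 = 0.054 m

Z_qwt ≈ 33.4 Ω; length ≈ 5.4 cm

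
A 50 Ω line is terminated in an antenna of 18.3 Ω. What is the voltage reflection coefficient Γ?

Γ = -0.464

Γ = (Z_L − Z_0)/(Z_L + Z_0) = (18.3 − 50)/(18.3 + 50) = -31.7/68.3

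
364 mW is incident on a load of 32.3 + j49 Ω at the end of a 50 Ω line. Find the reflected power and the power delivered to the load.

|Γ| = |(-17.7 + j49)/(82.3 + j49)| = 0.544
|Γ|² = 0.296
P_refl = |Γ|²·P_inc = 108 mW, P_del = (1 − |Γ|²)·P_inc = 256 mW

P_reflected ≈ 108 mW; P_delivered ≈ 256 mW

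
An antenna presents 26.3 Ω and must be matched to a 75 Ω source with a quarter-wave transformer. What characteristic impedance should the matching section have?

Z_qwt ≈ 44.4 Ω

Z_qwt = √(Z_0·R_L) = √(75 × 26.3) = √1972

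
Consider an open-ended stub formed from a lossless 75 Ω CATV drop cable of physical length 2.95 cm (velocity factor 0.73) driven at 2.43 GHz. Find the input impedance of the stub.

Z_in ≈ +j39.6 Ω

λ = v/f = 0.73·c / 2.43 GHz = 0.0901 m
βl = 2π·l/λ = 2π × 0.327 = 118°
tan(βl) = -1.89
For an open-ended stub, Z_in = −jZ_0·cot(βl) = −jZ_0/tan(βl)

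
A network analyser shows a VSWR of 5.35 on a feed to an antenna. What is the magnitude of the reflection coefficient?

|Γ| = (S − 1)/(S + 1) = (5.35 − 1)/(5.35 + 1) = 4.35/6.35

|Γ| ≈ 0.685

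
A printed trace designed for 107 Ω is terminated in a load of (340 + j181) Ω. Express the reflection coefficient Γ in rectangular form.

Γ = (Z_L − Z_0)/(Z_L + Z_0) = (233 + j181)/(447 + j181)

Γ ≈ 0.589 + j0.167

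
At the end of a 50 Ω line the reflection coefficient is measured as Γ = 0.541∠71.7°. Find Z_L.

Z_L ≈ 37.1 + j53.9 Ω

Z_L = Z_0·(1 + Γ)/(1 − Γ) = 50·(1.17 + j0.514)/(0.83 − j0.514)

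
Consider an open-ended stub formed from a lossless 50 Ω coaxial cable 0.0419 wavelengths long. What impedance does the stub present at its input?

βl = 2π × 0.0419 = 15.1°
tan(βl) = 0.27
For an open-ended stub, Z_in = −jZ_0·cot(βl) = −jZ_0/tan(βl)

Z_in ≈ −j186 Ω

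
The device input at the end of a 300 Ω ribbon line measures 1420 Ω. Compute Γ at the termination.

Γ = 0.651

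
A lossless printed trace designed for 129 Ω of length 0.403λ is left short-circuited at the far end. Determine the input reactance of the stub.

βl = 2π × 0.403 = 145°
tan(βl) = -0.698
For a short-circuited stub, Z_in = jZ_0·tan(βl)

X_in ≈ -90.1 Ω (capacitive)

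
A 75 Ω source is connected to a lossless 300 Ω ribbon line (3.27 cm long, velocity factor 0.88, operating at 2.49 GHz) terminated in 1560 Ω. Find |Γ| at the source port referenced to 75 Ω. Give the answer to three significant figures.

|Γ| ≈ 0.619

λ = v/f = 0.88·c / 2.49 GHz = 0.106 m
βl = 2π·l/λ = 2π × 0.308 = 111°
tan(βl) = -2.6
Z_in = Z_0·(Z_L + jZ_0·tanβl)/(Z_0 + jZ_L·tanβl) = 65.9 + j110 Ω
Γ_s = (Z_in − Z_s)/(Z_in + Z_s) = (-9.14 + j110)/(141 + j110), |Γ_s| = 0.619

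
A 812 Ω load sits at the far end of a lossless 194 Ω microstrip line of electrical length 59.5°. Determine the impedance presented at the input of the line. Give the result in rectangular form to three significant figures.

Z_in ≈ 61.2 − j106 Ω

tan(βl) = tan(59.5°) = 1.7
Z_in = Z_0·(Z_L + jZ_0·tanβl)/(Z_0 + jZ_L·tanβl)
     = 194·(812 + j329)/(194 + j1380)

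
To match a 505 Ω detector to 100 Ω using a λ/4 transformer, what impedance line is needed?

Z_qwt = √(Z_0·R_L) = √(100 × 505) = √50500

Z_qwt ≈ 225 Ω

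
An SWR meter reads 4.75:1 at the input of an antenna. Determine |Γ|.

|Γ| = (S − 1)/(S + 1) = (4.75 − 1)/(4.75 + 1) = 3.75/5.75

|Γ| ≈ 0.652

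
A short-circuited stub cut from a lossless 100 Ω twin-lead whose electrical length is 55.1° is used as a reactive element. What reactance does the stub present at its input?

tan(βl) = 1.43
For a short-circuited stub, Z_in = jZ_0·tan(βl)

X_in ≈ 143 Ω (inductive)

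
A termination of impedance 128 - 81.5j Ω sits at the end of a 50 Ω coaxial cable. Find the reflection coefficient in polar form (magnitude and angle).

Γ = (Z_L − Z_0)/(Z_L + Z_0) = (78 − j81.5)/(178 − j81.5)
|Γ| = 113/196 = 0.576

Γ ≈ 0.576 ∠ -21.7°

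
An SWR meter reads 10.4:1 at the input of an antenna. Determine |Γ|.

|Γ| ≈ 0.825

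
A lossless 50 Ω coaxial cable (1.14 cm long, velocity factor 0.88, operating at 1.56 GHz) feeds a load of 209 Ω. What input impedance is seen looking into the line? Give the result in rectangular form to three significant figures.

λ = v/f = 0.88·c / 1.56 GHz = 0.169 m
βl = 2π·l/λ = 2π × 0.0674 = 24.3°
tan(βl) = tan(24.3°) = 0.45
Z_in = Z_0·(Z_L + jZ_0·tanβl)/(Z_0 + jZ_L·tanβl)
     = 50·(209 + j22.5)/(50 + j94.2)

Z_in ≈ 55.3 − j81.6 Ω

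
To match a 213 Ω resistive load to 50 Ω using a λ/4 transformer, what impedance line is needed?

Z_qwt ≈ 103 Ω

Z_qwt = √(Z_0·R_L) = √(50 × 213) = √10650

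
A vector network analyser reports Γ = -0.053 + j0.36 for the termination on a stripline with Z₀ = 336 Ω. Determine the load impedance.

Z_L ≈ 235 + j195 Ω

Z_L = Z_0·(1 + Γ)/(1 − Γ) = 336·(0.947 + j0.36)/(1.05 − j0.36)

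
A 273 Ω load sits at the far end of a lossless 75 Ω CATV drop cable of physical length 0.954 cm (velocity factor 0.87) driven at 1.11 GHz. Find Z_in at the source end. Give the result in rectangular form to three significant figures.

λ = v/f = 0.87·c / 1.11 GHz = 0.235 m
βl = 2π·l/λ = 2π × 0.0406 = 14.6°
tan(βl) = tan(14.6°) = 0.261
Z_in = Z_0·(Z_L + jZ_0·tanβl)/(Z_0 + jZ_L·tanβl)
     = 75·(273 + j19.5)/(75 + j71.1)

Z_in ≈ 153 − j126 Ω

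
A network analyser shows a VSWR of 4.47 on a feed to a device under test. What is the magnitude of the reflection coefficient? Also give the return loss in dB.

|Γ| = (S − 1)/(S + 1) = (4.47 − 1)/(4.47 + 1) = 3.47/5.47
RL = −20·log₁₀|Γ| = −20·log₁₀(0.634)

|Γ| ≈ 0.634; return loss ≈ 3.95 dB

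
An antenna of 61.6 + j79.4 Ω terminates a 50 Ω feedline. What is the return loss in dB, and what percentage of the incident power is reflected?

Γ = (11.6 + j79.4)/(111.6 + j79.4), |Γ| = 0.586
RL = −20·log₁₀(0.586) = 4.64 dB
P_refl/P_inc = |Γ|² = 0.343

RL ≈ 4.64 dB; 34.3% of incident power reflected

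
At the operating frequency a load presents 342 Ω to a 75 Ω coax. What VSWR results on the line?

For a purely resistive load, VSWR = R_L/Z_0 or Z_0/R_L (whichever > 1) = 342/75

VSWR ≈ 4.56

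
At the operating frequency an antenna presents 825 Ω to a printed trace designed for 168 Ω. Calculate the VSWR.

VSWR ≈ 4.91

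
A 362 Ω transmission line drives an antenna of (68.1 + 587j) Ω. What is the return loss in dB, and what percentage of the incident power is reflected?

RL ≈ 0.895 dB; 81.4% of incident power reflected

Γ = (-293.9 + j587)/(430.1 + j587), |Γ| = 0.902
RL = −20·log₁₀(0.902) = 0.895 dB
P_refl/P_inc = |Γ|² = 0.814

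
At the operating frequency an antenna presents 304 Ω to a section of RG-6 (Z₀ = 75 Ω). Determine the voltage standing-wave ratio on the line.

VSWR ≈ 4.05

Γ = (304 − 75)/(304 + 75) = 0.604
VSWR = (1 + 0.604)/(1 − 0.604)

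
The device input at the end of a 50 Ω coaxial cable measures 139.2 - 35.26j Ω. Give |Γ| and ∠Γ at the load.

Γ = (Z_L − Z_0)/(Z_L + Z_0) = (89.2 − j35.26)/(189.2 − j35.26)
|Γ| = 95.9/192 = 0.498

Γ ≈ 0.498 ∠ -11°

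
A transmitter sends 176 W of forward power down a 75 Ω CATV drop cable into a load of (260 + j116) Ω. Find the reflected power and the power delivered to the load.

|Γ| = |(185 + j116)/(335 + j116)| = 0.616
|Γ|² = 0.379
P_refl = |Γ|²·P_inc = 66.8 W, P_del = (1 − |Γ|²)·P_inc = 109 W

P_reflected ≈ 66.8 W; P_delivered ≈ 109 W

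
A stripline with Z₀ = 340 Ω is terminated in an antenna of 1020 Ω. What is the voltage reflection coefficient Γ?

Γ = (Z_L − Z_0)/(Z_L + Z_0) = (1020 − 340)/(1020 + 340) = 680/1360

Γ = 0.5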